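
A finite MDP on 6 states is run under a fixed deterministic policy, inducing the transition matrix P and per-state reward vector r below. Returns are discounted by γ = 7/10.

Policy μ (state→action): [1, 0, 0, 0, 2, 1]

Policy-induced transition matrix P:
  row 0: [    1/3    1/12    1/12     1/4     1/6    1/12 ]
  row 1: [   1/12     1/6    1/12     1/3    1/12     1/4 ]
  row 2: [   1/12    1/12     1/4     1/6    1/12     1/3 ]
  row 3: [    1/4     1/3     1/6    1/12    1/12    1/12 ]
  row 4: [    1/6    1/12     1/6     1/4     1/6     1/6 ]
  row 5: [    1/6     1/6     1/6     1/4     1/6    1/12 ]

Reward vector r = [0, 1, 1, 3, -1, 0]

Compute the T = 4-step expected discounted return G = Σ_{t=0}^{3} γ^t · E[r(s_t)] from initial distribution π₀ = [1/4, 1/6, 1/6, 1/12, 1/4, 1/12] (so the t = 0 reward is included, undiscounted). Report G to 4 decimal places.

G = 1.6167

t=0: π = [0.2500, 0.1667, 0.1667, 0.0833, 0.2500, 0.0833], E[r] = 0.3333, γ^t·E[r] = 0.333333, running G = 0.333333
t=1: π = [0.1875, 0.1250, 0.1458, 0.2361, 0.1319, 0.1736], E[r] = 0.8472, γ^t·E[r] = 0.593056, running G = 0.926389
t=2: π = [0.1950, 0.1672, 0.1528, 0.2089, 0.1244, 0.1516], E[r] = 0.8223, γ^t·E[r] = 0.402946, running G = 1.329334
t=3: π = [0.1899, 0.1621, 0.1492, 0.2164, 0.1226, 0.1598], E[r] = 0.8379, γ^t·E[r] = 0.287405, running G = 1.616739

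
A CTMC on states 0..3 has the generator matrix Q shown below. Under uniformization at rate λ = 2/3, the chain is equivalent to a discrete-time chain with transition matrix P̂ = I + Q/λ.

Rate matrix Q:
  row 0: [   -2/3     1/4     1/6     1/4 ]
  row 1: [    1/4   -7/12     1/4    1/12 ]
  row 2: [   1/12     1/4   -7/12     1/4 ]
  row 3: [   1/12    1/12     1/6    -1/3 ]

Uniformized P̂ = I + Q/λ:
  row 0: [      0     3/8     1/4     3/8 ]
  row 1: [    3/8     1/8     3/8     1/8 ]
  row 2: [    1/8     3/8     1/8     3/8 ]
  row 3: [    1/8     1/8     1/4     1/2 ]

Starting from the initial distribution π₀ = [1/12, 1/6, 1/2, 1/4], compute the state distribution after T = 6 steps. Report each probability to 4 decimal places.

π = [0.1619, 0.2270, 0.2476, 0.3635]

t=0: π = [0.0833, 0.1667, 0.5000, 0.2500]
t=1: π = [0.1563, 0.2708, 0.2083, 0.3646]
t=2: π = [0.1732, 0.2161, 0.2578, 0.3529]
t=3: π = [0.1574, 0.2327, 0.2448, 0.3651]
t=4: π = [0.1635, 0.2255, 0.2485, 0.3624]
t=5: π = [0.1609, 0.2280, 0.2471, 0.3639]
t=6: π = [0.1619, 0.2270, 0.2476, 0.3635]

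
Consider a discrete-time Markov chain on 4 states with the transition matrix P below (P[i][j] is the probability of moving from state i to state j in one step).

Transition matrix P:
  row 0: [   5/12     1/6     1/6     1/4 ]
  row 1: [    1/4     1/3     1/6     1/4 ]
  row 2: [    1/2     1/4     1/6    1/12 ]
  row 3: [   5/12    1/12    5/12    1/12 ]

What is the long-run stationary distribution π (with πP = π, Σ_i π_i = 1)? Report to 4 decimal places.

π = [0.4006, 0.2029, 0.2126, 0.1839]

Balance equations π_j = Σ_i π_i·P[i][j]:
  π_0 = 5/12·π_0 + 1/4·π_1 + 1/2·π_2 + 5/12·π_3
  π_1 = 1/6·π_0 + 1/3·π_1 + 1/4·π_2 + 1/12·π_3
  π_2 = 1/6·π_0 + 1/6·π_1 + 1/6·π_2 + 5/12·π_3
  normalize: π_0 + π_1 + π_2 + π_3 = 1
Solving the linear system gives exactly π = [697/1740, 353/1740, 37/174, 16/87].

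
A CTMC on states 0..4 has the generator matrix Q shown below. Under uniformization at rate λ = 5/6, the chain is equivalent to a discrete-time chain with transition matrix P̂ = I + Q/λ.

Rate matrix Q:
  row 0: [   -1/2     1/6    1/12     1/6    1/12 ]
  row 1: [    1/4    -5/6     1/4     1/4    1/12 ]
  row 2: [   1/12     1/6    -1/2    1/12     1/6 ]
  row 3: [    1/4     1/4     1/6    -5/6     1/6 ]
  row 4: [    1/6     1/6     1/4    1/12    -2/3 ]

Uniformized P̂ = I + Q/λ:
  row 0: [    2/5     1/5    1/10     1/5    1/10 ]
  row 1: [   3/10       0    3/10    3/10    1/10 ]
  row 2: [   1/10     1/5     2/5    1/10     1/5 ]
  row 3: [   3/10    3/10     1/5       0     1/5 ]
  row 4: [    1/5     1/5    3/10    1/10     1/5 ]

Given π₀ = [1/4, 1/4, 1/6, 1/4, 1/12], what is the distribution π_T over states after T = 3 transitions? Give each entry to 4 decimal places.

π = [0.2606, 0.1788, 0.2574, 0.1477, 0.1555]

t=0: π = [0.2500, 0.2500, 0.1667, 0.2500, 0.0833]
t=1: π = [0.2833, 0.1750, 0.2417, 0.1500, 0.1500]
t=2: π = [0.2650, 0.1800, 0.2525, 0.1483, 0.1542]
t=3: π = [0.2606, 0.1788, 0.2574, 0.1477, 0.1555]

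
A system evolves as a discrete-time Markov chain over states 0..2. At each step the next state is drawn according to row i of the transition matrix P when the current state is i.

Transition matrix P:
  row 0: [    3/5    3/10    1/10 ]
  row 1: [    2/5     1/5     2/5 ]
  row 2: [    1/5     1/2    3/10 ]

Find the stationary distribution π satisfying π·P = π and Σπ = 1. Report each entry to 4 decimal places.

Balance equations π_j = Σ_i π_i·P[i][j]:
  π_0 = 3/5·π_0 + 2/5·π_1 + 1/5·π_2
  π_1 = 3/10·π_0 + 1/5·π_1 + 1/2·π_2
  normalize: π_0 + π_1 + π_2 = 1
Solving the linear system gives exactly π = [18/41, 13/41, 10/41].

π = [0.4390, 0.3171, 0.2439]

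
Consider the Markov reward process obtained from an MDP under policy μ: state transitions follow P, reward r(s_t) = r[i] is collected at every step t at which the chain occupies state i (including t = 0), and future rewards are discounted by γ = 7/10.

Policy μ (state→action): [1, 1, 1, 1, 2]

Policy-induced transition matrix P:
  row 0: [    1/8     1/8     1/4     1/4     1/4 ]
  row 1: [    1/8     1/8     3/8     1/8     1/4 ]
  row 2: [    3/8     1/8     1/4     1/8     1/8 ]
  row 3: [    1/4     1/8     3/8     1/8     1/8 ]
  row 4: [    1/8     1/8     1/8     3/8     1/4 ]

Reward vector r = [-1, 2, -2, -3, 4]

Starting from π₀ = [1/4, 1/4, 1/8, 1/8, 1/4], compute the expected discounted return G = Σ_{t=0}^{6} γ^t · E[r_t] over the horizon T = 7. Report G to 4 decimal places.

t=0: π = [0.2500, 0.2500, 0.1250, 0.1250, 0.2500], E[r] = 0.6250, γ^t·E[r] = 0.625000, running G = 0.625000
t=1: π = [0.1719, 0.1250, 0.2656, 0.2188, 0.2188], E[r] = -0.2344, γ^t·E[r] = -0.164063, running G = 0.460938
t=2: π = [0.2188, 0.1250, 0.2656, 0.2012, 0.1895], E[r] = -0.3457, γ^t·E[r] = -0.169395, running G = 0.291543
t=3: π = [0.2166, 0.1250, 0.2671, 0.1997, 0.1917], E[r] = -0.3333, γ^t·E[r] = -0.114305, running G = 0.177238
t=4: π = [0.2167, 0.1250, 0.2666, 0.2000, 0.1917], E[r] = -0.3333, γ^t·E[r] = -0.080036, running G = 0.097202
t=5: π = [0.2167, 0.1250, 0.2667, 0.2000, 0.1917], E[r] = -0.3333, γ^t·E[r] = -0.056019, running G = 0.041183
t=6: π = [0.2167, 0.1250, 0.2667, 0.2000, 0.1917], E[r] = -0.3333, γ^t·E[r] = -0.039217, running G = 0.001966

G = 0.0020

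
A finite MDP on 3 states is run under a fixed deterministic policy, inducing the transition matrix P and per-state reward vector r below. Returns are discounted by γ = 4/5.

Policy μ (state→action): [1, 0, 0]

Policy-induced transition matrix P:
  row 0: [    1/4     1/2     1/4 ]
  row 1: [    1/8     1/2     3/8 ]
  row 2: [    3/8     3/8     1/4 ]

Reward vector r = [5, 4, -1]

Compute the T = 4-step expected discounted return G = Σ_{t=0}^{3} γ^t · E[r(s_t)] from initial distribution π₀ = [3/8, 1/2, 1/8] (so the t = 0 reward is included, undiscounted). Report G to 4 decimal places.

G = 8.9539

t=0: π = [0.3750, 0.5000, 0.1250], E[r] = 3.7500, γ^t·E[r] = 3.750000, running G = 3.750000
t=1: π = [0.2031, 0.4844, 0.3125], E[r] = 2.6406, γ^t·E[r] = 2.112500, running G = 5.862500
t=2: π = [0.2285, 0.4609, 0.3105], E[r] = 2.6758, γ^t·E[r] = 1.712500, running G = 7.575000
t=3: π = [0.2312, 0.4612, 0.3076], E[r] = 2.6931, γ^t·E[r] = 1.378875, running G = 8.953875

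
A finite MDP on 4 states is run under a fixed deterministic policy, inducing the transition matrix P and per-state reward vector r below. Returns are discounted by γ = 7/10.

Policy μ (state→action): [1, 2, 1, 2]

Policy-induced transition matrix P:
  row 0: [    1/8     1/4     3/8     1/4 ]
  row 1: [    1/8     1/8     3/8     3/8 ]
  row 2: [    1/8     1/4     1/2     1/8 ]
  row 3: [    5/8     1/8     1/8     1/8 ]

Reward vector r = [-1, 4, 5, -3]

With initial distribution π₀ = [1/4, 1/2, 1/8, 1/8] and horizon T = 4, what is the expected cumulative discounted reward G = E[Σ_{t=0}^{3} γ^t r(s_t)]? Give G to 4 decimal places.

G = 4.4660

t=0: π = [0.2500, 0.5000, 0.1250, 0.1250], E[r] = 2.0000, γ^t·E[r] = 2.000000, running G = 2.000000
t=1: π = [0.1875, 0.1719, 0.3594, 0.2813], E[r] = 1.4531, γ^t·E[r] = 1.017188, running G = 3.017188
t=2: π = [0.2656, 0.1934, 0.3496, 0.1914], E[r] = 1.6816, γ^t·E[r] = 0.824004, running G = 3.841191
t=3: π = [0.2207, 0.2019, 0.3708, 0.2065], E[r] = 1.8215, γ^t·E[r] = 0.624786, running G = 4.465977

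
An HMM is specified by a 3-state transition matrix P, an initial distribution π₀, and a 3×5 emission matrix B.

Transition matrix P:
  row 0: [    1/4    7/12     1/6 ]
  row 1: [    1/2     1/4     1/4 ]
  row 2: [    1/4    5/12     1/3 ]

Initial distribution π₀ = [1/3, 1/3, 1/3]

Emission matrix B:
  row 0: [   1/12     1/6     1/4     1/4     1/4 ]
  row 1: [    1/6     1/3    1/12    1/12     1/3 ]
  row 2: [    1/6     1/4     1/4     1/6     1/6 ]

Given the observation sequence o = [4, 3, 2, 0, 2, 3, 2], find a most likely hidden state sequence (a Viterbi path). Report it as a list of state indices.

t=0: δ = [8.333e-02, 1.111e-01, 5.556e-02]  (obs o_0=4)
t=1: δ = [1.389e-02, 4.051e-03, 4.630e-03]  ψ = [1, 0, 1]  (obs o_1=3)
t=2: δ = [8.681e-04, 6.752e-04, 5.787e-04]  ψ = [0, 0, 0]  (obs o_2=2)
t=3: δ = [2.813e-05, 8.439e-05, 3.215e-05]  ψ = [1, 0, 2]  (obs o_3=0)
t=4: δ = [1.055e-05, 1.758e-06, 5.275e-06]  ψ = [1, 1, 1]  (obs o_4=2)
t=5: δ = [6.593e-07, 5.128e-07, 2.930e-07]  ψ = [0, 0, 0]  (obs o_5=3)
t=6: δ = [6.410e-08, 3.205e-08, 3.205e-08]  ψ = [1, 0, 1]  (obs o_6=2)
backtrack: best end state = 0; path = [1, 0, 0, 1, 0, 1, 0]

path = [1, 0, 0, 1, 0, 1, 0]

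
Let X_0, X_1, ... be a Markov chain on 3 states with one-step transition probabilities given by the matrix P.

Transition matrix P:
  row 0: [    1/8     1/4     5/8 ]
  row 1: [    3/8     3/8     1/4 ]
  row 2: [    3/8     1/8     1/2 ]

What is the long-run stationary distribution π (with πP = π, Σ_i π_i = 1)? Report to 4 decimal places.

Balance equations π_j = Σ_i π_i·P[i][j]:
  π_0 = 1/8·π_0 + 3/8·π_1 + 3/8·π_2
  π_1 = 1/4·π_0 + 3/8·π_1 + 1/8·π_2
  normalize: π_0 + π_1 + π_2 = 1
Solving the linear system gives exactly π = [3/10, 13/60, 29/60].

π = [0.3000, 0.2167, 0.4833]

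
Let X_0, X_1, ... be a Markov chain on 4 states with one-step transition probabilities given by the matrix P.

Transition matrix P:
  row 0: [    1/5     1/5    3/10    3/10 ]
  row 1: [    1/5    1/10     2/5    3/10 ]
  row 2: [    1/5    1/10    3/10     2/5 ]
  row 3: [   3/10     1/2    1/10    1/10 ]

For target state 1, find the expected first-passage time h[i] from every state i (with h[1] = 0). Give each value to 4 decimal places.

First-step conditioning: h[1] = 0; for i ≠ 1, h[i] = 1 + Σ_k P[i][k]·h[k].
  h[0] = 1 + 1/5·h[0] + 3/10·h[2] + 3/10·h[3]
  h[2] = 1 + 1/5·h[0] + 3/10·h[2] + 2/5·h[3]
  h[3] = 1 + 3/10·h[0] + 1/10·h[2] + 1/10·h[3]
Solving the 3×3 linear system over states ≠ 1 gives exactly h = [1220/313, 0, 1310/313, 900/313] (h[1] = 0 is the target).

h = [3.8978, 0.0000, 4.1853, 2.8754]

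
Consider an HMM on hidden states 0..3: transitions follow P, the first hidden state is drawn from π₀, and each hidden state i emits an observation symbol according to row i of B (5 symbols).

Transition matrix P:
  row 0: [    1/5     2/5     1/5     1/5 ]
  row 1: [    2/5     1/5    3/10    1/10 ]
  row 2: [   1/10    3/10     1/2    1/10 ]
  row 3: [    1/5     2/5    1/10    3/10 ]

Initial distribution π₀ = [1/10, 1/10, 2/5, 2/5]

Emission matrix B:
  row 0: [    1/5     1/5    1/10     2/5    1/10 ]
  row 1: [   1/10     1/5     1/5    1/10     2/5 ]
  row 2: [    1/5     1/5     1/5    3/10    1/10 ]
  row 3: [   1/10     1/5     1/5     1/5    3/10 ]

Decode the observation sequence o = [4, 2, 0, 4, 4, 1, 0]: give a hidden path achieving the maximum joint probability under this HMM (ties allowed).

path = [3, 1, 0, 1, 1, 2, 2]

t=0: δ = [1.000e-02, 4.000e-02, 4.000e-02, 1.200e-01]  (obs o_0=4)
t=1: δ = [2.400e-03, 9.600e-03, 4.000e-03, 7.200e-03]  ψ = [3, 3, 2, 3]  (obs o_1=2)
t=2: δ = [7.680e-04, 2.880e-04, 5.760e-04, 2.160e-04]  ψ = [1, 3, 1, 3]  (obs o_2=0)
t=3: δ = [1.536e-05, 1.229e-04, 2.880e-05, 4.608e-05]  ψ = [0, 0, 2, 0]  (obs o_3=4)
t=4: δ = [4.915e-06, 9.830e-06, 3.686e-06, 4.147e-06]  ψ = [1, 1, 1, 3]  (obs o_4=4)
t=5: δ = [7.864e-07, 3.932e-07, 5.898e-07, 2.488e-07]  ψ = [1, 0, 1, 3]  (obs o_5=1)
t=6: δ = [3.146e-08, 3.146e-08, 5.898e-08, 1.573e-08]  ψ = [0, 0, 2, 0]  (obs o_6=0)
backtrack: best end state = 2; path = [3, 1, 0, 1, 1, 2, 2]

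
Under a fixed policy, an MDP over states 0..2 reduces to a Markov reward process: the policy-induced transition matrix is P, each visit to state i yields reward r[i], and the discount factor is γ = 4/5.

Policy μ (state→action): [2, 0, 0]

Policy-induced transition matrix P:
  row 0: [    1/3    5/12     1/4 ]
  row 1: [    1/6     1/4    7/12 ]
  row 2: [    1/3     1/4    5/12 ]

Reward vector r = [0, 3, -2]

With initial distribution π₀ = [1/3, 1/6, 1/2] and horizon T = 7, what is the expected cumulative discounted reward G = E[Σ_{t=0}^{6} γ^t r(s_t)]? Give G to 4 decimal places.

t=0: π = [0.3333, 0.1667, 0.5000], E[r] = -0.5000, γ^t·E[r] = -0.500000, running G = -0.500000
t=1: π = [0.3056, 0.3056, 0.3889], E[r] = 0.1389, γ^t·E[r] = 0.111111, running G = -0.388889
t=2: π = [0.2824, 0.3009, 0.4167], E[r] = 0.0694, γ^t·E[r] = 0.044444, running G = -0.344444
t=3: π = [0.2832, 0.2971, 0.4198], E[r] = 0.0517, γ^t·E[r] = 0.026469, running G = -0.317975
t=4: π = [0.2838, 0.2972, 0.4190], E[r] = 0.0536, γ^t·E[r] = 0.021965, running G = -0.296010
t=5: π = [0.2838, 0.2973, 0.4189], E[r] = 0.0541, γ^t·E[r] = 0.017734, running G = -0.278276
t=6: π = [0.2838, 0.2973, 0.4189], E[r] = 0.0541, γ^t·E[r] = 0.014173, running G = -0.264103

G = -0.2641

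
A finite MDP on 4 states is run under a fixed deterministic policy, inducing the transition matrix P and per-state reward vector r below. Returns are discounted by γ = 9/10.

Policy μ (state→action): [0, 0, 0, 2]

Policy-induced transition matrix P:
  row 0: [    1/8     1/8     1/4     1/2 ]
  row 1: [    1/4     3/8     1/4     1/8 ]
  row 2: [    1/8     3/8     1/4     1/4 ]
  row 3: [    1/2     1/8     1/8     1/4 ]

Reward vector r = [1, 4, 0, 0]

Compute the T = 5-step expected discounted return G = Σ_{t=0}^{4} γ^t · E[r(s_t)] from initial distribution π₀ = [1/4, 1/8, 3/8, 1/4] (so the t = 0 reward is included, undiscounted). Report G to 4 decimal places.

t=0: π = [0.2500, 0.1250, 0.3750, 0.2500], E[r] = 0.7500, γ^t·E[r] = 0.750000, running G = 0.750000
t=1: π = [0.2344, 0.2500, 0.2188, 0.2969], E[r] = 1.2344, γ^t·E[r] = 1.110938, running G = 1.860938
t=2: π = [0.2676, 0.2422, 0.2129, 0.2773], E[r] = 1.2363, γ^t·E[r] = 1.001426, running G = 2.862363
t=3: π = [0.2593, 0.2388, 0.2153, 0.2866], E[r] = 1.2144, γ^t·E[r] = 0.885265, running G = 3.747628
t=4: π = [0.2623, 0.2385, 0.2142, 0.2850], E[r] = 1.2164, γ^t·E[r] = 0.798100, running G = 4.545729

G = 4.5457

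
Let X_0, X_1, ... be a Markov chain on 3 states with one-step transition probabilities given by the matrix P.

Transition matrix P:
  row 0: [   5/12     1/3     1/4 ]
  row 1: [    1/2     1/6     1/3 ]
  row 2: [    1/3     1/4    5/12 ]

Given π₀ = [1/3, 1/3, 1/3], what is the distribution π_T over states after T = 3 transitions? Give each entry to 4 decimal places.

π = [0.4115, 0.2622, 0.3264]

t=0: π = [0.3333, 0.3333, 0.3333]
t=1: π = [0.4167, 0.2500, 0.3333]
t=2: π = [0.4097, 0.2639, 0.3264]
t=3: π = [0.4115, 0.2622, 0.3264]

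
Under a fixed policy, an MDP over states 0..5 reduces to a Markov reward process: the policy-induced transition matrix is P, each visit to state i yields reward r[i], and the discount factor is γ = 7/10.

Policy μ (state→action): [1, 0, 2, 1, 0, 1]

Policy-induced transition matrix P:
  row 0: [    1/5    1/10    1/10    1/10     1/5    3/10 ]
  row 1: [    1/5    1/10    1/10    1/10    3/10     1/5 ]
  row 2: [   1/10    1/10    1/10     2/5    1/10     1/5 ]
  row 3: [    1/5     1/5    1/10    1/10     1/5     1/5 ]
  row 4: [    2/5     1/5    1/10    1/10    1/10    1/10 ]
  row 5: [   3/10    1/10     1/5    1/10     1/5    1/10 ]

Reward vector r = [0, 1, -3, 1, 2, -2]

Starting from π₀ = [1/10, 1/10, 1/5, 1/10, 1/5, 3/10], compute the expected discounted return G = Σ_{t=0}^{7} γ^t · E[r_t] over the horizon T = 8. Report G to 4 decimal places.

G = -0.7942

t=0: π = [0.1000, 0.1000, 0.2000, 0.1000, 0.2000, 0.3000], E[r] = -0.6000, γ^t·E[r] = -0.600000, running G = -0.600000
t=1: π = [0.2500, 0.1300, 0.1300, 0.1600, 0.1700, 0.1600], E[r] = -0.0800, γ^t·E[r] = -0.056000, running G = -0.656000
t=2: π = [0.2370, 0.1330, 0.1160, 0.1390, 0.1830, 0.1920], E[r] = -0.0940, γ^t·E[r] = -0.046060, running G = -0.702060
t=3: π = [0.2442, 0.1322, 0.1192, 0.1348, 0.1834, 0.1862], E[r] = -0.0962, γ^t·E[r] = -0.032997, running G = -0.735057
t=4: π = [0.2434, 0.1318, 0.1186, 0.1358, 0.1830, 0.1875], E[r] = -0.0973, γ^t·E[r] = -0.023357, running G = -0.758414
t=5: π = [0.2435, 0.1319, 0.1187, 0.1356, 0.1830, 0.1873], E[r] = -0.0973, γ^t·E[r] = -0.016357, running G = -0.774771
t=6: π = [0.2435, 0.1319, 0.1187, 0.1356, 0.1830, 0.1873], E[r] = -0.0973, γ^t·E[r] = -0.011449, running G = -0.786220
t=7: π = [0.2435, 0.1319, 0.1187, 0.1356, 0.1830, 0.1873], E[r] = -0.0973, γ^t·E[r] = -0.008014, running G = -0.794234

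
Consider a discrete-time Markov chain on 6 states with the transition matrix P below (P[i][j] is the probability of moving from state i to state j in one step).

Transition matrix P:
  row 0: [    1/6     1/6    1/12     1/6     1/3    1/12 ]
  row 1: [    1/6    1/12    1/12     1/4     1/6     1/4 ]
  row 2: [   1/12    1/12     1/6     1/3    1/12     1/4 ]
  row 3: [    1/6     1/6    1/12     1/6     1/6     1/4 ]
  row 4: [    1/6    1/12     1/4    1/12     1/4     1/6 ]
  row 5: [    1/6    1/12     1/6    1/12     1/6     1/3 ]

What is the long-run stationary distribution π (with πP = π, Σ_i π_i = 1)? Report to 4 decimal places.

Balance equations π_j = Σ_i π_i·P[i][j]:
  π_0 = 1/6·π_0 + 1/6·π_1 + 1/12·π_2 + 1/6·π_3 + 1/6·π_4 + 1/6·π_5
  π_1 = 1/6·π_0 + 1/12·π_1 + 1/12·π_2 + 1/6·π_3 + 1/12·π_4 + 1/12·π_5
  π_2 = 1/12·π_0 + 1/12·π_1 + 1/6·π_2 + 1/12·π_3 + 1/4·π_4 + 1/6·π_5
  π_3 = 1/6·π_0 + 1/4·π_1 + 1/3·π_2 + 1/6·π_3 + 1/12·π_4 + 1/12·π_5
  π_4 = 1/3·π_0 + 1/6·π_1 + 1/12·π_2 + 1/6·π_3 + 1/4·π_4 + 1/6·π_5
  normalize: π_0 + π_1 + π_2 + π_3 + π_4 + π_5 = 1
Solving the linear system gives exactly π = [627/4061, 5805/52793, 598/4061, 8716/52793, 798/4061, 921/4061].

π = [0.1544, 0.1100, 0.1473, 0.1651, 0.1965, 0.2268]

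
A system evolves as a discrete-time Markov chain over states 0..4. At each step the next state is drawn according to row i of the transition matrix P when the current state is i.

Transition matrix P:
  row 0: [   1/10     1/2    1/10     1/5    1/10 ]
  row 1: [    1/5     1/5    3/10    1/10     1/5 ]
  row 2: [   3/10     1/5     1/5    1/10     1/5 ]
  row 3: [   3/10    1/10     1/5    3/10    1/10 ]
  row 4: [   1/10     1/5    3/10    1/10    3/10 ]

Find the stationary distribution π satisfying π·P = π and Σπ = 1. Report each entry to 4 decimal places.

Balance equations π_j = Σ_i π_i·P[i][j]:
  π_0 = 1/10·π_0 + 1/5·π_1 + 3/10·π_2 + 3/10·π_3 + 1/10·π_4
  π_1 = 1/2·π_0 + 1/5·π_1 + 1/5·π_2 + 1/10·π_3 + 1/5·π_4
  π_2 = 1/10·π_0 + 3/10·π_1 + 1/5·π_2 + 1/5·π_3 + 3/10·π_4
  π_3 = 1/5·π_0 + 1/10·π_1 + 1/10·π_2 + 3/10·π_3 + 1/10·π_4
  normalize: π_0 + π_1 + π_2 + π_3 + π_4 = 1
Solving the linear system gives exactly π = [575/2889, 707/2889, 644/2889, 433/2889, 530/2889].

π = [0.1990, 0.2447, 0.2229, 0.1499, 0.1835]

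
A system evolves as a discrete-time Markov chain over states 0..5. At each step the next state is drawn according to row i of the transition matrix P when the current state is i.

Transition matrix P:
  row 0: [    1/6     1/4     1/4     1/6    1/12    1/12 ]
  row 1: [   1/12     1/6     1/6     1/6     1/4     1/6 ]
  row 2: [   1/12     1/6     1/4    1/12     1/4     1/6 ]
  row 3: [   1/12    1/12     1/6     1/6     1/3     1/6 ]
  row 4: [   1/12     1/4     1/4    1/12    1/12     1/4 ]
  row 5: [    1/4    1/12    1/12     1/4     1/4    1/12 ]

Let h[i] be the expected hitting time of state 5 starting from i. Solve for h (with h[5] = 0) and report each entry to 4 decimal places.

h = [6.2489, 5.6609, 5.6640, 5.6274, 5.2592, 0.0000]

First-step conditioning: h[5] = 0; for i ≠ 5, h[i] = 1 + Σ_k P[i][k]·h[k].
  h[0] = 1 + 1/6·h[0] + 1/4·h[1] + 1/4·h[2] + 1/6·h[3] + 1/12·h[4]
  h[1] = 1 + 1/12·h[0] + 1/6·h[1] + 1/6·h[2] + 1/6·h[3] + 1/4·h[4]
  h[2] = 1 + 1/12·h[0] + 1/6·h[1] + 1/4·h[2] + 1/12·h[3] + 1/4·h[4]
  h[3] = 1 + 1/12·h[0] + 1/12·h[1] + 1/6·h[2] + 1/6·h[3] + 1/3·h[4]
  h[4] = 1 + 1/12·h[0] + 1/4·h[1] + 1/4·h[2] + 1/12·h[3] + 1/12·h[4]
Solving the 5×5 linear system over states ≠ 5 gives exactly h = [90340/14457, 27280/4819, 81884/14457, 81356/14457, 25344/4819, 0] (h[5] = 0 is the target).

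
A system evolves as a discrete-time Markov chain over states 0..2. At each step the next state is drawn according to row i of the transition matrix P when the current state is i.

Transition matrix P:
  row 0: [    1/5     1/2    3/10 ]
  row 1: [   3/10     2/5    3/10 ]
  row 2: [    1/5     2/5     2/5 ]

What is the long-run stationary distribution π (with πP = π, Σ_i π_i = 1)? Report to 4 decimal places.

Balance equations π_j = Σ_i π_i·P[i][j]:
  π_0 = 1/5·π_0 + 3/10·π_1 + 1/5·π_2
  π_1 = 1/2·π_0 + 2/5·π_1 + 2/5·π_2
  normalize: π_0 + π_1 + π_2 = 1
Solving the linear system gives exactly π = [8/33, 14/33, 1/3].

π = [0.2424, 0.4242, 0.3333]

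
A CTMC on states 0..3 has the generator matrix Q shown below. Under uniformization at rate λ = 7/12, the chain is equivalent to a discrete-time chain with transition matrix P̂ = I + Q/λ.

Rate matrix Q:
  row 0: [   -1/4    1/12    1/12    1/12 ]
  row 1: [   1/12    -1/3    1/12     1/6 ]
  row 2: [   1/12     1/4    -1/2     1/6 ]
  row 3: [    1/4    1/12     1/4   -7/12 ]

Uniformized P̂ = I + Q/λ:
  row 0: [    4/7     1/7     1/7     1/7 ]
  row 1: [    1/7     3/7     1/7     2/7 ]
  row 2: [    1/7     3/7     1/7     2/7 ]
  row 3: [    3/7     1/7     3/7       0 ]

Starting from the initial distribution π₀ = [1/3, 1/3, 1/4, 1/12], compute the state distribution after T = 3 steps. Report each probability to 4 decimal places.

π = [0.3387, 0.2809, 0.1944, 0.1861]

t=0: π = [0.3333, 0.3333, 0.2500, 0.0833]
t=1: π = [0.3095, 0.3095, 0.1667, 0.2143]
t=2: π = [0.3367, 0.2789, 0.2041, 0.1803]
t=3: π = [0.3387, 0.2809, 0.1944, 0.1861]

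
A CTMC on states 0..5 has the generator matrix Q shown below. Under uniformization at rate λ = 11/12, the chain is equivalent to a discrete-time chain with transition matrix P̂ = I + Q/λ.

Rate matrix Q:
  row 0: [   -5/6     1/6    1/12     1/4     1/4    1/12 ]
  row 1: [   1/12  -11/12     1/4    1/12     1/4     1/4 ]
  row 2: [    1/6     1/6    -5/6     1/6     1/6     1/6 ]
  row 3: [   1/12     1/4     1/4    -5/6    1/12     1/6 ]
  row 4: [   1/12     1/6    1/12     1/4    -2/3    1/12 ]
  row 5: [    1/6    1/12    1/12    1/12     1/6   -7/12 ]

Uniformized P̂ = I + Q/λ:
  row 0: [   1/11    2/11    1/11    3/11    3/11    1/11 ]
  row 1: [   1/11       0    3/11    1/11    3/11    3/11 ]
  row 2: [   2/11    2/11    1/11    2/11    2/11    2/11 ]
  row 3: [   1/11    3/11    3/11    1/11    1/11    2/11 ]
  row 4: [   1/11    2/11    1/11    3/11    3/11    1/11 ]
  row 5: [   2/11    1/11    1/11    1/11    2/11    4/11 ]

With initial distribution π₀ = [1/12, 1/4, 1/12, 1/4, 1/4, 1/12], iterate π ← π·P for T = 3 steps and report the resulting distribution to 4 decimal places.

π = [0.1226, 0.1510, 0.1485, 0.1652, 0.2110, 0.2017]

t=0: π = [0.0833, 0.2500, 0.0833, 0.2500, 0.2500, 0.0833]
t=1: π = [0.1061, 0.1515, 0.1818, 0.1591, 0.2121, 0.1894]
t=2: π = [0.1247, 0.1515, 0.1474, 0.1653, 0.2101, 0.2011]
t=3: π = [0.1226, 0.1510, 0.1485, 0.1652, 0.2110, 0.2017]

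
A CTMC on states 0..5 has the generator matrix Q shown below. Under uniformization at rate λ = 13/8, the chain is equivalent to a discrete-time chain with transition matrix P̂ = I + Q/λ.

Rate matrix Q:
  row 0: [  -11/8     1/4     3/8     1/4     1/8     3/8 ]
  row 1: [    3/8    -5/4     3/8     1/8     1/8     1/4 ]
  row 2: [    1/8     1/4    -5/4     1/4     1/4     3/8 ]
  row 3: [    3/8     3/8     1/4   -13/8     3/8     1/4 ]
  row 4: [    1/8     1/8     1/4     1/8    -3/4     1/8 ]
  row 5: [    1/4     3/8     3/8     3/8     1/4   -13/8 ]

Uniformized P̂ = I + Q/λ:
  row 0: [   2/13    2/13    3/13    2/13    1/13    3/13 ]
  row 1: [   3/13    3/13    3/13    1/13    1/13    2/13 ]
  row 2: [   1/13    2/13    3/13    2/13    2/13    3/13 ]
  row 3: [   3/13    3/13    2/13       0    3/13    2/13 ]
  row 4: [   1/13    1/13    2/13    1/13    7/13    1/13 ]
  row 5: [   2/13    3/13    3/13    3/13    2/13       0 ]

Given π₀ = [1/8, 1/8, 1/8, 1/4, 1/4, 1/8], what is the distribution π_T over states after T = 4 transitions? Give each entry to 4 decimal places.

t=0: π = [0.1250, 0.1250, 0.1250, 0.2500, 0.2500, 0.1250]
t=1: π = [0.1538, 0.1731, 0.1923, 0.0962, 0.2500, 0.1346]
t=2: π = [0.1405, 0.1657, 0.2041, 0.1169, 0.2322, 0.1405]
t=3: π = [0.1420, 0.1685, 0.2039, 0.1161, 0.2286, 0.1409]
t=4: π = [0.1425, 0.1690, 0.2043, 0.1163, 0.2268, 0.1412]

π = [0.1425, 0.1690, 0.2043, 0.1163, 0.2268, 0.1412]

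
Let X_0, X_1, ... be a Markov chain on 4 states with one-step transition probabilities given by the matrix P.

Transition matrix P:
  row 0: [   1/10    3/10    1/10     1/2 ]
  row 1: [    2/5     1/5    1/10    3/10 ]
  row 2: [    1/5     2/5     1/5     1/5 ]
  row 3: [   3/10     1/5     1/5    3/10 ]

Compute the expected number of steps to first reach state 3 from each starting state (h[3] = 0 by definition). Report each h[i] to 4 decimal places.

h = [2.4384, 2.8818, 3.3005, 0.0000]

First-step conditioning: h[3] = 0; for i ≠ 3, h[i] = 1 + Σ_k P[i][k]·h[k].
  h[0] = 1 + 1/10·h[0] + 3/10·h[1] + 1/10·h[2]
  h[1] = 1 + 2/5·h[0] + 1/5·h[1] + 1/10·h[2]
  h[2] = 1 + 1/5·h[0] + 2/5·h[1] + 1/5·h[2]
Solving the 3×3 linear system over states ≠ 3 gives exactly h = [495/203, 585/203, 670/203, 0] (h[3] = 0 is the target).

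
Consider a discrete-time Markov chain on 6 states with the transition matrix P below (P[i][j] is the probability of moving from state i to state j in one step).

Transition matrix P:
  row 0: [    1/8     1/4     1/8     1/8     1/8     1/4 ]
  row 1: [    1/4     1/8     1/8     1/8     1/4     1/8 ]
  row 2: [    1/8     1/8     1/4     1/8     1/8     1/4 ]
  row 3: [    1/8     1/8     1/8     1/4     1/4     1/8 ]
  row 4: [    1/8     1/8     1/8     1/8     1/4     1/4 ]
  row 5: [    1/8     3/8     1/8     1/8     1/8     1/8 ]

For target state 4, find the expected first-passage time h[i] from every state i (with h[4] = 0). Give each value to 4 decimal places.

h = [5.9099, 5.2613, 6.0026, 5.1686, 0.0000, 5.8378]

First-step conditioning: h[4] = 0; for i ≠ 4, h[i] = 1 + Σ_k P[i][k]·h[k].
  h[0] = 1 + 1/8·h[0] + 1/4·h[1] + 1/8·h[2] + 1/8·h[3] + 1/4·h[5]
  h[1] = 1 + 1/4·h[0] + 1/8·h[1] + 1/8·h[2] + 1/8·h[3] + 1/8·h[5]
  h[2] = 1 + 1/8·h[0] + 1/8·h[1] + 1/4·h[2] + 1/8·h[3] + 1/4·h[5]
  h[3] = 1 + 1/8·h[0] + 1/8·h[1] + 1/8·h[2] + 1/4·h[3] + 1/8·h[5]
  h[5] = 1 + 1/8·h[0] + 3/8·h[1] + 1/8·h[2] + 1/8·h[3] + 1/8·h[5]
Solving the 5×5 linear system over states ≠ 4 gives exactly h = [656/111, 584/111, 4664/777, 4016/777, 0, 216/37] (h[4] = 0 is the target).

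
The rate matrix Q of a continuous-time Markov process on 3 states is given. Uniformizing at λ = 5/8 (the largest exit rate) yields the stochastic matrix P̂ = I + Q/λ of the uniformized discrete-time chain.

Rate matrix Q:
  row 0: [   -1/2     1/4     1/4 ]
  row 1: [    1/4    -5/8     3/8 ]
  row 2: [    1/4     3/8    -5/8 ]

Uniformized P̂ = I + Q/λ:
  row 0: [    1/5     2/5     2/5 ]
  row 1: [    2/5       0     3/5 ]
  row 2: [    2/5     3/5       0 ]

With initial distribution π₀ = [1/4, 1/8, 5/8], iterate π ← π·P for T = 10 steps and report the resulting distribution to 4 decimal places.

t=0: π = [0.2500, 0.1250, 0.6250]
t=1: π = [0.3500, 0.4750, 0.1750]
t=2: π = [0.3300, 0.2450, 0.4250]
t=3: π = [0.3340, 0.3870, 0.2790]
t=4: π = [0.3332, 0.3010, 0.3658]
t=5: π = [0.3334, 0.3528, 0.3139]
t=6: π = [0.3333, 0.3217, 0.3450]
t=7: π = [0.3333, 0.3403, 0.3263]
t=8: π = [0.3333, 0.3291, 0.3375]
t=9: π = [0.3333, 0.3359, 0.3308]
t=10: π = [0.3333, 0.3318, 0.3348]

π = [0.3333, 0.3318, 0.3348]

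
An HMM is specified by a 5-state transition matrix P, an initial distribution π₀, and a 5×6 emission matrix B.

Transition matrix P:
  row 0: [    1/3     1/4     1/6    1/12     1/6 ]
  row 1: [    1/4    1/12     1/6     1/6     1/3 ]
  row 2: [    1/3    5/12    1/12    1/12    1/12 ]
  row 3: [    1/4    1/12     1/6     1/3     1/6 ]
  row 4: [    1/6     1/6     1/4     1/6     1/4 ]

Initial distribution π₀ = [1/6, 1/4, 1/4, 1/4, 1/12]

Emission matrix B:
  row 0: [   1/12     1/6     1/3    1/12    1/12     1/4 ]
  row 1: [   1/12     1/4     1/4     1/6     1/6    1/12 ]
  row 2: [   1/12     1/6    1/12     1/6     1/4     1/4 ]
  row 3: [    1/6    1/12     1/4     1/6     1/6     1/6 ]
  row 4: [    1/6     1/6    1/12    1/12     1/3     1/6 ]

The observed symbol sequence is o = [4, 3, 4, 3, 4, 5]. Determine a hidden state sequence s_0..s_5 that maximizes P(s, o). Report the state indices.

t=0: δ = [1.389e-02, 4.167e-02, 6.250e-02, 4.167e-02, 2.778e-02]  (obs o_0=4)
t=1: δ = [1.736e-03, 4.340e-03, 1.157e-03, 2.315e-03, 1.157e-03]  ψ = [2, 2, 1, 3, 1]  (obs o_1=3)
t=2: δ = [9.042e-05, 8.038e-05, 1.808e-04, 1.286e-04, 4.823e-04]  ψ = [1, 2, 1, 3, 1]  (obs o_2=4)
t=3: δ = [6.698e-06, 1.340e-05, 2.009e-05, 1.340e-05, 1.005e-05]  ψ = [4, 4, 4, 4, 4]  (obs o_3=3)
t=4: δ = [5.582e-07, 1.395e-06, 6.279e-07, 7.442e-07, 1.488e-06]  ψ = [2, 2, 4, 3, 1]  (obs o_4=4)
t=5: δ = [8.721e-08, 2.180e-08, 9.303e-08, 4.135e-08, 7.752e-08]  ψ = [1, 2, 4, 3, 1]  (obs o_5=5)
backtrack: best end state = 2; path = [2, 1, 4, 1, 4, 2]

path = [2, 1, 4, 1, 4, 2]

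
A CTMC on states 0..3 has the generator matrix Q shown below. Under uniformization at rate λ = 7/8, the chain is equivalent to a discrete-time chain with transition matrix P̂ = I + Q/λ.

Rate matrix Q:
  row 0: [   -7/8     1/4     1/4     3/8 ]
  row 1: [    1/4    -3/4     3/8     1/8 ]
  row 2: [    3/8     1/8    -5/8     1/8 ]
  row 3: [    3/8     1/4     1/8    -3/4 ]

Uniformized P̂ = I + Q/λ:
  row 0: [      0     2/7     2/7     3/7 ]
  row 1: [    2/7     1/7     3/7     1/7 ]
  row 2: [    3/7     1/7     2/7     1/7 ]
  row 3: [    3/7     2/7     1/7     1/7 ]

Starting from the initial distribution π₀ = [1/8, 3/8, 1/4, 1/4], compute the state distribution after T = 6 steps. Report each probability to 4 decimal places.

t=0: π = [0.1250, 0.3750, 0.2500, 0.2500]
t=1: π = [0.3214, 0.1964, 0.3036, 0.1786]
t=2: π = [0.2628, 0.2143, 0.2883, 0.2347]
t=3: π = [0.2853, 0.2139, 0.2828, 0.2179]
t=4: π = [0.2757, 0.2148, 0.2851, 0.2244]
t=5: π = [0.2797, 0.2143, 0.2843, 0.2216]
t=6: π = [0.2781, 0.2145, 0.2847, 0.2228]

π = [0.2781, 0.2145, 0.2847, 0.2228]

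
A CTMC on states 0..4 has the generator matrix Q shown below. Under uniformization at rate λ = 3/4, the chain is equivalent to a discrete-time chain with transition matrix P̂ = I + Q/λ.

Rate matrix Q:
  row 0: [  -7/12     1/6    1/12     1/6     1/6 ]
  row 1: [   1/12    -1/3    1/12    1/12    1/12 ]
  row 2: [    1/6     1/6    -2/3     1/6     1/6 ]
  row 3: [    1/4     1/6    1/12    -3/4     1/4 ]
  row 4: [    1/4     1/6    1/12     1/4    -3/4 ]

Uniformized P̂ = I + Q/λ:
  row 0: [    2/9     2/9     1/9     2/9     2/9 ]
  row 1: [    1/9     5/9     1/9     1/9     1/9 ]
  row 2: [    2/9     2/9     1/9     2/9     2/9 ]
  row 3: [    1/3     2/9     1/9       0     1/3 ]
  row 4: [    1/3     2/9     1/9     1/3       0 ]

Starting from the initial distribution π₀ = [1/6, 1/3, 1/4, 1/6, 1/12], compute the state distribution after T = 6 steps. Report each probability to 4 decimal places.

t=0: π = [0.1667, 0.3333, 0.2500, 0.1667, 0.0833]
t=1: π = [0.2130, 0.3333, 0.1111, 0.1574, 0.1852]
t=2: π = [0.2233, 0.3333, 0.1111, 0.1708, 0.1615]
t=3: π = [0.2221, 0.3333, 0.1111, 0.1652, 0.1683]
t=4: π = [0.2222, 0.3333, 0.1111, 0.1672, 0.1661]
t=5: π = [0.2222, 0.3333, 0.1111, 0.1665, 0.1668]
t=6: π = [0.2222, 0.3333, 0.1111, 0.1667, 0.1666]

π = [0.2222, 0.3333, 0.1111, 0.1667, 0.1666]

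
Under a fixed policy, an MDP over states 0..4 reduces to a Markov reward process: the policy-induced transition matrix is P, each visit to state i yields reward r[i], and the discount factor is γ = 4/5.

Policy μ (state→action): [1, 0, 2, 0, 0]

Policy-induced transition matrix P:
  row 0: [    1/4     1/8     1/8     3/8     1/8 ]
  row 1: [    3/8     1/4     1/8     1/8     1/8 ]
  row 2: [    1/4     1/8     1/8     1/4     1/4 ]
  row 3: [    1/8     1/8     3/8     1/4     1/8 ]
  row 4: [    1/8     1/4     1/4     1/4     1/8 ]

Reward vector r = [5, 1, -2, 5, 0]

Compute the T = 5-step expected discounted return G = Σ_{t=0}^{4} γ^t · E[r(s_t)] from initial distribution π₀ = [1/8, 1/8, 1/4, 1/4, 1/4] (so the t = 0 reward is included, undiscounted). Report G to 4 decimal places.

t=0: π = [0.1250, 0.1250, 0.2500, 0.2500, 0.2500], E[r] = 1.5000, γ^t·E[r] = 1.500000, running G = 1.500000
t=1: π = [0.2031, 0.1719, 0.2188, 0.2500, 0.1563], E[r] = 2.0000, γ^t·E[r] = 1.600000, running G = 3.100000
t=2: π = [0.2207, 0.1660, 0.2070, 0.2539, 0.1523], E[r] = 2.1250, γ^t·E[r] = 1.360000, running G = 4.460000
t=3: π = [0.2200, 0.1648, 0.2075, 0.2568, 0.1509], E[r] = 2.1338, γ^t·E[r] = 1.092500, running G = 5.552500
t=4: π = [0.2196, 0.1645, 0.2081, 0.2569, 0.1509], E[r] = 2.1310, γ^t·E[r] = 0.872850, running G = 6.425350

G = 6.4254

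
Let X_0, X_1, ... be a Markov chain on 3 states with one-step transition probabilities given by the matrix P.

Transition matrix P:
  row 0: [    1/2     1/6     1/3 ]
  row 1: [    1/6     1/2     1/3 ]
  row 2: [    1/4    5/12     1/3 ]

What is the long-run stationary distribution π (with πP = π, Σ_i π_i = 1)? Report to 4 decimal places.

Balance equations π_j = Σ_i π_i·P[i][j]:
  π_0 = 1/2·π_0 + 1/6·π_1 + 1/4·π_2
  π_1 = 1/6·π_0 + 1/2·π_1 + 5/12·π_2
  normalize: π_0 + π_1 + π_2 = 1
Solving the linear system gives exactly π = [7/24, 3/8, 1/3].

π = [0.2917, 0.3750, 0.3333]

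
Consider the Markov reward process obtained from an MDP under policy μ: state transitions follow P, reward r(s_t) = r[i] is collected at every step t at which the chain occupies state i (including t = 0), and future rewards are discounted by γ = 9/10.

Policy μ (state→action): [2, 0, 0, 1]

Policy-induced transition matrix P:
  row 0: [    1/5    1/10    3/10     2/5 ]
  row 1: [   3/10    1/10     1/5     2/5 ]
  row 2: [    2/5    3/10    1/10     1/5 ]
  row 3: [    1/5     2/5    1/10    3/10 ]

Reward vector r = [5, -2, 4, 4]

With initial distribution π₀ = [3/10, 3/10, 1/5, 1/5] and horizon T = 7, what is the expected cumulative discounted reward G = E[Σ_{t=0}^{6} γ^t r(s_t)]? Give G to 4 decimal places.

t=0: π = [0.3000, 0.3000, 0.2000, 0.2000], E[r] = 2.5000, γ^t·E[r] = 2.500000, running G = 2.500000
t=1: π = [0.2700, 0.2000, 0.1900, 0.3400], E[r] = 3.0700, γ^t·E[r] = 2.763000, running G = 5.263000
t=2: π = [0.2580, 0.2400, 0.1740, 0.3280], E[r] = 2.8180, γ^t·E[r] = 2.282580, running G = 7.545580
t=3: π = [0.2588, 0.2332, 0.1756, 0.3324], E[r] = 2.8596, γ^t·E[r] = 2.084648, running G = 9.630228
t=4: π = [0.2584, 0.2348, 0.1751, 0.3316], E[r] = 2.8494, γ^t·E[r] = 1.869491, running G = 11.499720
t=5: π = [0.2585, 0.2345, 0.1752, 0.3318], E[r] = 2.8515, γ^t·E[r] = 1.683754, running G = 13.183474
t=6: π = [0.2585, 0.2346, 0.1752, 0.3318], E[r] = 2.8510, γ^t·E[r] = 1.515140, running G = 14.698613

G = 14.6986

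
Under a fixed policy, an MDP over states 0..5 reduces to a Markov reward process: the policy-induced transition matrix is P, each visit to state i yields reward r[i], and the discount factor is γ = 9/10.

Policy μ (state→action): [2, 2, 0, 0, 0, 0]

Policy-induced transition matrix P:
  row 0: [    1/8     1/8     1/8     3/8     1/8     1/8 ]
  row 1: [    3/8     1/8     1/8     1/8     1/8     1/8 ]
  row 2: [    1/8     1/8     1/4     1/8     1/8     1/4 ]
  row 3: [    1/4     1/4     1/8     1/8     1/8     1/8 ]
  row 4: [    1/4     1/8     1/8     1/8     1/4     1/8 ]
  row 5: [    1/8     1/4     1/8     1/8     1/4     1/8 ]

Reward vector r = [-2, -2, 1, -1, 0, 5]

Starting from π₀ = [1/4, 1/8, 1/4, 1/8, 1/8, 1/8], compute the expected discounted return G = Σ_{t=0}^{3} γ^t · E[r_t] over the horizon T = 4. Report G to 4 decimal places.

t=0: π = [0.2500, 0.1250, 0.2500, 0.1250, 0.1250, 0.1250], E[r] = 0.0000, γ^t·E[r] = 0.000000, running G = 0.000000
t=1: π = [0.1875, 0.1563, 0.1563, 0.1875, 0.1563, 0.1563], E[r] = 0.0625, γ^t·E[r] = 0.056250, running G = 0.056250
t=2: π = [0.2070, 0.1680, 0.1445, 0.1719, 0.1641, 0.1445], E[r] = -0.0547, γ^t·E[r] = -0.044297, running G = 0.011953
t=3: π = [0.2090, 0.1646, 0.1431, 0.1768, 0.1636, 0.1431], E[r] = -0.0654, γ^t·E[r] = -0.047698, running G = -0.035745

G = -0.0357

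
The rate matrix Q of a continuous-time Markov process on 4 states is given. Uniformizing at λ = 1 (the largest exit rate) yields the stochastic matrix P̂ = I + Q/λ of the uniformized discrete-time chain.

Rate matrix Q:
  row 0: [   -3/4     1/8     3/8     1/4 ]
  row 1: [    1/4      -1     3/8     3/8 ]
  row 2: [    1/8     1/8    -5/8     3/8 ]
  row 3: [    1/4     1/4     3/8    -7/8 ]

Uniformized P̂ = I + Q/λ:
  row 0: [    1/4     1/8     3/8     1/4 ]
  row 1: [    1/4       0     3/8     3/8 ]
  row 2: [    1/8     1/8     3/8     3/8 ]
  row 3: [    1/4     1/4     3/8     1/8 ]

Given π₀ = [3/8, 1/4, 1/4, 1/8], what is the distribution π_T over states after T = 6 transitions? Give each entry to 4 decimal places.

t=0: π = [0.3750, 0.2500, 0.2500, 0.1250]
t=1: π = [0.2188, 0.1094, 0.3750, 0.2969]
t=2: π = [0.2031, 0.1484, 0.3750, 0.2734]
t=3: π = [0.2031, 0.1406, 0.3750, 0.2813]
t=4: π = [0.2031, 0.1426, 0.3750, 0.2793]
t=5: π = [0.2031, 0.1421, 0.3750, 0.2798]
t=6: π = [0.2031, 0.1422, 0.3750, 0.2797]

π = [0.2031, 0.1422, 0.3750, 0.2797]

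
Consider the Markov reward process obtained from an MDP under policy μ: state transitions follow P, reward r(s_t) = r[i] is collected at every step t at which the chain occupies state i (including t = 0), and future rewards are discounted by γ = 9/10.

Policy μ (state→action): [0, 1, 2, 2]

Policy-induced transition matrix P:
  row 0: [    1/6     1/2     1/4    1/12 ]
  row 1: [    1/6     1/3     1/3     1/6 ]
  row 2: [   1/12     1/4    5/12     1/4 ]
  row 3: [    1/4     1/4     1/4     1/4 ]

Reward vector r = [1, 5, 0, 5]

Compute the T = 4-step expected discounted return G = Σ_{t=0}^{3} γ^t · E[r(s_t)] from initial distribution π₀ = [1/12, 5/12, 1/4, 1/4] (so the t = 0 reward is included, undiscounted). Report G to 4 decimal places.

t=0: π = [0.0833, 0.4167, 0.2500, 0.2500], E[r] = 3.4167, γ^t·E[r] = 3.416667, running G = 3.416667
t=1: π = [0.1667, 0.3056, 0.3264, 0.2014], E[r] = 2.7014, γ^t·E[r] = 2.431250, running G = 5.847917
t=2: π = [0.1563, 0.3171, 0.3299, 0.1968], E[r] = 2.7257, γ^t·E[r] = 2.207813, running G = 8.055729
t=3: π = [0.1556, 0.3155, 0.3314, 0.1975], E[r] = 2.7207, γ^t·E[r] = 1.983375, running G = 10.039104

G = 10.0391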